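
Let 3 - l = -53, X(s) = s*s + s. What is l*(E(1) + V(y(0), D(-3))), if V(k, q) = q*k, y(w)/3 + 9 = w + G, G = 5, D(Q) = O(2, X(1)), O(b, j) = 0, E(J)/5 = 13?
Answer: 3640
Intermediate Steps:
E(J) = 65 (E(J) = 5*13 = 65)
X(s) = s + s**2 (X(s) = s**2 + s = s + s**2)
l = 56 (l = 3 - 1*(-53) = 3 + 53 = 56)
D(Q) = 0
y(w) = -12 + 3*w (y(w) = -27 + 3*(w + 5) = -27 + 3*(5 + w) = -27 + (15 + 3*w) = -12 + 3*w)
V(k, q) = k*q
l*(E(1) + V(y(0), D(-3))) = 56*(65 + (-12 + 3*0)*0) = 56*(65 + (-12 + 0)*0) = 56*(65 - 12*0) = 56*(65 + 0) = 56*65 = 3640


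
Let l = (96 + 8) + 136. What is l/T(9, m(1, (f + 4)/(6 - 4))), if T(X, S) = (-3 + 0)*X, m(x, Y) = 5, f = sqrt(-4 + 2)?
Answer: -80/9 ≈ -8.8889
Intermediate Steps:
f = I*sqrt(2) (f = sqrt(-2) = I*sqrt(2) ≈ 1.4142*I)
T(X, S) = -3*X
l = 240 (l = 104 + 136 = 240)
l/T(9, m(1, (f + 4)/(6 - 4))) = 240/((-3*9)) = 240/(-27) = 240*(-1/27) = -80/9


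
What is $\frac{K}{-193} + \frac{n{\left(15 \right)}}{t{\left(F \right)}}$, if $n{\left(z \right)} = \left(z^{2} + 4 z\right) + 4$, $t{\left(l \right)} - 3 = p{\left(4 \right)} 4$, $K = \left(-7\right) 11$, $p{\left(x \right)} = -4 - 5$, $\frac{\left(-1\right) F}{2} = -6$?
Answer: $- \frac{53236}{6369} \approx -8.3586$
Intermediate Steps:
$F = 12$ ($F = \left(-2\right) \left(-6\right) = 12$)
$p{\left(x \right)} = -9$ ($p{\left(x \right)} = -4 - 5 = -9$)
$K = -77$
$t{\left(l \right)} = -33$ ($t{\left(l \right)} = 3 - 36 = -33$)
$n{\left(z \right)} = 4 + z^{2} + 4 z$
$\frac{K}{-193} + \frac{n{\left(15 \right)}}{t{\left(F \right)}} = - \frac{77}{-193} + \frac{4 + 15^{2} + 4 \cdot 15}{-33} = \left(-77\right) \left(- \frac{1}{193}\right) + \left(4 + 225 + 60\right) \left(- \frac{1}{33}\right) = \frac{77}{193} + 289 \left(- \frac{1}{33}\right) = \frac{77}{193} - \frac{289}{33} = - \frac{53236}{6369}$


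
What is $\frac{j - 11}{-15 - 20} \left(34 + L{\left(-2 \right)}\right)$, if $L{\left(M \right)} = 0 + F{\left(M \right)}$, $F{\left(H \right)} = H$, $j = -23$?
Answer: $\frac{1088}{35} \approx 31.086$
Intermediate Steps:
$L{\left(M \right)} = M$ ($L{\left(M \right)} = 0 + M = M$)
$\frac{j - 11}{-15 - 20} \left(34 + L{\left(-2 \right)}\right) = \frac{-23 - 11}{-15 - 20} \left(34 - 2\right) = - \frac{34}{-35} \cdot 32 = \left(-34\right) \left(- \frac{1}{35}\right) 32 = \frac{34}{35} \cdot 32 = \frac{1088}{35}$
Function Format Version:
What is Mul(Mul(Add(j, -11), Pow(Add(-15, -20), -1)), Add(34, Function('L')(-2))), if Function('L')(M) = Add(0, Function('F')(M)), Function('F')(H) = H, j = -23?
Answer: Rational(1088, 35) ≈ 31.086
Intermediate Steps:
Function('L')(M) = M (Function('L')(M) = Add(0, M) = M)
Mul(Mul(Add(j, -11), Pow(Add(-15, -20), -1)), Add(34, Function('L')(-2))) = Mul(Mul(Add(-23, -11), Pow(Add(-15, -20), -1)), Add(34, -2)) = Mul(Mul(-34, Pow(-35, -1)), 32) = Mul(Mul(-34, Rational(-1, 35)), 32) = Mul(Rational(34, 35), 32) = Rational(1088, 35)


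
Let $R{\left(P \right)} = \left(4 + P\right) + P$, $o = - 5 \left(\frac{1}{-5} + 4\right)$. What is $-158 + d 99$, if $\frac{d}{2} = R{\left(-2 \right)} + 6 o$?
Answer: $-22730$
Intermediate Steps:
$o = -19$ ($o = - 5 \left(- \frac{1}{5} + 4\right) = \left(-5\right) \frac{19}{5} = -19$)
$R{\left(P \right)} = 4 + 2 P$
$d = -228$ ($d = 2 \left(\left(4 + 2 \left(-2\right)\right) + 6 \left(-19\right)\right) = 2 \left(\left(4 - 4\right) - 114\right) = 2 \left(0 - 114\right) = 2 \left(-114\right) = -228$)
$-158 + d 99 = -158 - 22572 = -22730$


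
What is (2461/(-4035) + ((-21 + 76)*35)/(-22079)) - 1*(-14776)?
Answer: 1316313487846/89088765 ≈ 14775.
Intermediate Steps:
(2461/(-4035) + ((-21 + 76)*35)/(-22079)) - 1*(-14776) = (2461*(-1/4035) + (55*35)*(-1/22079)) + 14776 = (-2461/4035 + 1925*(-1/22079)) + 14776 = (-2461/4035 - 1925/22079) + 14776 = -62103794/89088765 + 14776 = 1316313487846/89088765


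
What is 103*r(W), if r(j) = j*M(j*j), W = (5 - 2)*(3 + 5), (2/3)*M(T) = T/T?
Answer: 3708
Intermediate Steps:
M(T) = 3/2 (M(T) = 3*(T/T)/2 = (3/2)*1 = 3/2)
W = 24 (W = 3*8 = 24)
r(j) = 3*j/2 (r(j) = j*(3/2) = 3*j/2)
103*r(W) = 103*((3/2)*24) = 103*36 = 3708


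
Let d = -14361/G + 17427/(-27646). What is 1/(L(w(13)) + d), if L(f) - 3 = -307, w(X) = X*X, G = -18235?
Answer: -504124810/153174699379 ≈ -0.0032912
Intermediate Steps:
w(X) = X²
L(f) = -304 (L(f) = 3 - 307 = -304)
d = 79242861/504124810 (d = -14361/(-18235) + 17427/(-27646) = -14361*(-1/18235) + 17427*(-1/27646) = 14361/18235 - 17427/27646 = 79242861/504124810 ≈ 0.15719)
1/(L(w(13)) + d) = 1/(-304 + 79242861/504124810) = 1/(-153174699379/504124810) = -504124810/153174699379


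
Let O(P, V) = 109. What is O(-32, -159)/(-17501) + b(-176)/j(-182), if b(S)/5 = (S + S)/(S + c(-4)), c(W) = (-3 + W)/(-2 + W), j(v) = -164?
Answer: -50890621/752700509 ≈ -0.067611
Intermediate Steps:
c(W) = (-3 + W)/(-2 + W)
b(S) = 10*S/(7/6 + S) (b(S) = 5*((S + S)/(S + (-3 - 4)/(-2 - 4))) = 5*((2*S)/(S - 7/(-6))) = 5*((2*S)/(S - 1/6*(-7))) = 5*((2*S)/(S + 7/6)) = 5*((2*S)/(7/6 + S)) = 5*(2*S/(7/6 + S)) = 10*S/(7/6 + S))
O(-32, -159)/(-17501) + b(-176)/j(-182) = 109/(-17501) + (60*(-176)/(7 + 6*(-176)))/(-164) = 109*(-1/17501) + (60*(-176)/(7 - 1056))*(-1/164) = -109/17501 + (60*(-176)/(-1049))*(-1/164) = -109/17501 + (60*(-176)*(-1/1049))*(-1/164) = -109/17501 + (10560/1049)*(-1/164) = -109/17501 - 2640/43009 = -50890621/752700509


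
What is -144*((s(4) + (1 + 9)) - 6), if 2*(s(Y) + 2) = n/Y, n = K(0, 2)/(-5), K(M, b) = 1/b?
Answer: -1431/5 ≈ -286.20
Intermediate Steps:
n = -⅒ (n = 1/(2*(-5)) = (½)*(-⅕) = -⅒ ≈ -0.10000)
s(Y) = -2 - 1/(20*Y) (s(Y) = -2 + (-1/(10*Y))/2 = -2 - 1/(20*Y))
-144*((s(4) + (1 + 9)) - 6) = -144*(((-2 - 1/20/4) + (1 + 9)) - 6) = -144*(((-2 - 1/20*¼) + 10) - 6) = -144*(((-2 - 1/80) + 10) - 6) = -144*((-161/80 + 10) - 6) = -144*(639/80 - 6) = -144*159/80 = -1431/5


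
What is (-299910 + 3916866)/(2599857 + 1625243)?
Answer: 904239/1056275 ≈ 0.85606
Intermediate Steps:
(-299910 + 3916866)/(2599857 + 1625243) = 3616956/4225100 = 3616956*(1/4225100) = 904239/1056275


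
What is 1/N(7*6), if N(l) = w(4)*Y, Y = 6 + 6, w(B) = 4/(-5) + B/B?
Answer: 5/12 ≈ 0.41667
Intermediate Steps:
w(B) = ⅕ (w(B) = 4*(-⅕) + 1 = -⅘ + 1 = ⅕)
Y = 12
N(l) = 12/5 (N(l) = (⅕)*12 = 12/5)
1/N(7*6) = 1/(12/5) = 5/12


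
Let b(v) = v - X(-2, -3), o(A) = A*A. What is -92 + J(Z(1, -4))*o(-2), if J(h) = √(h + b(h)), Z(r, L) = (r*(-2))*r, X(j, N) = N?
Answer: -92 + 4*I ≈ -92.0 + 4.0*I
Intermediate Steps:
Z(r, L) = -2*r² (Z(r, L) = (-2*r)*r = -2*r²)
o(A) = A²
b(v) = 3 + v (b(v) = v - 1*(-3) = v + 3 = 3 + v)
J(h) = √(3 + 2*h) (J(h) = √(h + (3 + h)) = √(3 + 2*h))
-92 + J(Z(1, -4))*o(-2) = -92 + √(3 + 2*(-2*1²))*(-2)² = -92 + √(3 + 2*(-2*1))*4 = -92 + √(3 + 2*(-2))*4 = -92 + √(3 - 4)*4 = -92 + √(-1)*4 = -92 + I*4 = -92 + 4*I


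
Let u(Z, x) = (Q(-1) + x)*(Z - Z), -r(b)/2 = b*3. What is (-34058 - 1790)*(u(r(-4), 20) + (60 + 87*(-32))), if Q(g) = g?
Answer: 97649952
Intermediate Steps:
r(b) = -6*b (r(b) = -2*b*3 = -6*b)
u(Z, x) = 0 (u(Z, x) = (-1 + x)*(Z - Z) = (-1 + x)*0 = 0)
(-34058 - 1790)*(u(r(-4), 20) + (60 + 87*(-32))) = (-34058 - 1790)*(0 + (60 + 87*(-32))) = -35848*(0 + (60 - 2784)) = -35848*(0 - 2724) = -35848*(-2724) = 97649952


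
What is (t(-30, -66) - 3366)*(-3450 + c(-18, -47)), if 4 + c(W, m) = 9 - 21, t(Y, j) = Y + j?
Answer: 11999292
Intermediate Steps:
c(W, m) = -16 (c(W, m) = -4 + (9 - 21) = -4 - 12 = -16)
(t(-30, -66) - 3366)*(-3450 + c(-18, -47)) = ((-30 - 66) - 3366)*(-3450 - 16) = (-96 - 3366)*(-3466) = -3462*(-3466) = 11999292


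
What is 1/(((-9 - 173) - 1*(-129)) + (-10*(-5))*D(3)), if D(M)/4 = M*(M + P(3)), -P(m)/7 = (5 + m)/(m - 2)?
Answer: -1/31853 ≈ -3.1394e-5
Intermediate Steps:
P(m) = -7*(5 + m)/(-2 + m) (P(m) = -7*(5 + m)/(m - 2) = -7*(5 + m)/(-2 + m))
D(M) = 4*M*(-56 + M) (D(M) = 4*(M*(M + 7*(-5 - 1*3)/(-2 + 3))) = 4*(M*(M + 7*(-5 - 3)/1)) = 4*(M*(M + 7*1*(-8))) = 4*(M*(M - 56)) = 4*(M*(-56 + M)) = 4*M*(-56 + M))
1/(((-9 - 173) - 1*(-129)) + (-10*(-5))*D(3)) = 1/(((-9 - 173) - 1*(-129)) + (-10*(-5))*(4*3*(-56 + 3))) = 1/((-182 + 129) + 50*(4*3*(-53))) = 1/(-53 + 50*(-636)) = 1/(-53 - 31800) = 1/(-31853) = -1/31853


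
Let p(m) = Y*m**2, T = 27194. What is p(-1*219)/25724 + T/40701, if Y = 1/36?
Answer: 3015049453/4187970096 ≈ 0.71993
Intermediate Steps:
Y = 1/36 ≈ 0.027778
p(m) = m**2/36
p(-1*219)/25724 + T/40701 = ((-1*219)**2/36)/25724 + 27194/40701 = ((1/36)*(-219)**2)*(1/25724) + 27194*(1/40701) = ((1/36)*47961)*(1/25724) + 27194/40701 = (5329/4)*(1/25724) + 27194/40701 = 5329/102896 + 27194/40701 = 3015049453/4187970096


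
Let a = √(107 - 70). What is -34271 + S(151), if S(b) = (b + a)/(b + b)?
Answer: -68541/2 + √37/302 ≈ -34271.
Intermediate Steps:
a = √37 ≈ 6.0828
S(b) = (b + √37)/(2*b) (S(b) = (b + √37)/(b + b) = (b + √37)/((2*b)) = (b + √37)*(1/(2*b)) = (b + √37)/(2*b))
-34271 + S(151) = -34271 + (½)*(151 + √37)/151 = -34271 + (½)*(1/151)*(151 + √37) = -34271 + (½ + √37/302) = -68541/2 + √37/302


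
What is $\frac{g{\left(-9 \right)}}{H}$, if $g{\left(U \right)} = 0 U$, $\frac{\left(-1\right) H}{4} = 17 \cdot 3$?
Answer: $0$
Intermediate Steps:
$H = -204$ ($H = - 4 \cdot 17 \cdot 3 = \left(-4\right) 51 = -204$)
$g{\left(U \right)} = 0$
$\frac{g{\left(-9 \right)}}{H} = \frac{0}{-204} = 0 \left(- \frac{1}{204}\right) = 0$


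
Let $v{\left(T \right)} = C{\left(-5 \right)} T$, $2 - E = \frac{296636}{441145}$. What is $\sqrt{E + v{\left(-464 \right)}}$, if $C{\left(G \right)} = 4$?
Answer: $\frac{i \sqrt{360935780528570}}{441145} \approx 43.066 i$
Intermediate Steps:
$E = \frac{585654}{441145}$ ($E = 2 - \frac{296636}{441145} = \frac{585654}{441145} \approx 1.3276$)
$v{\left(T \right)} = 4 T$
$\sqrt{E + v{\left(-464 \right)}} = \sqrt{\frac{585654}{441145} + 4 \left(-464\right)} = \sqrt{\frac{585654}{441145} - 1856} = \sqrt{- \frac{818179466}{441145}} = \frac{i \sqrt{360935780528570}}{441145}$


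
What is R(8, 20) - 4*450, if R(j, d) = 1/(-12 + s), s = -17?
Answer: -52201/29 ≈ -1800.0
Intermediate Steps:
R(j, d) = -1/29 (R(j, d) = 1/(-12 - 17) = 1/(-29) = -1/29)
R(8, 20) - 4*450 = -1/29 - 4*450 = -1/29 - 1800 = -52201/29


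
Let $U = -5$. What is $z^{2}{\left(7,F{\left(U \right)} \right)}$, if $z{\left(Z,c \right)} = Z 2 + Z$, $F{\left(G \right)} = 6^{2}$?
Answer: $441$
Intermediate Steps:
$F{\left(G \right)} = 36$
$z{\left(Z,c \right)} = 3 Z$ ($z{\left(Z,c \right)} = 2 Z + Z = 3 Z$)
$z^{2}{\left(7,F{\left(U \right)} \right)} = \left(3 \cdot 7\right)^{2} = 21^{2} = 441$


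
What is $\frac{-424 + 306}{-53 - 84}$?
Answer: $\frac{118}{137} \approx 0.86131$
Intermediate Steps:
$\frac{-424 + 306}{-53 - 84} = - \frac{118}{-137} = \left(-118\right) \left(- \frac{1}{137}\right) = \frac{118}{137}$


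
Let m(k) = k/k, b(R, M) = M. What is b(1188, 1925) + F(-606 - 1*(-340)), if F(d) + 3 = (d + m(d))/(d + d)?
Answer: 1022769/532 ≈ 1922.5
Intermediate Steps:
m(k) = 1
F(d) = -3 + (1 + d)/(2*d) (F(d) = -3 + (d + 1)/(d + d) = -3 + (1 + d)/((2*d)) = -3 + (1 + d)*(1/(2*d)) = -3 + (1 + d)/(2*d))
b(1188, 1925) + F(-606 - 1*(-340)) = 1925 + (1 - 5*(-606 - 1*(-340)))/(2*(-606 - 1*(-340))) = 1925 + (1 - 5*(-606 + 340))/(2*(-606 + 340)) = 1925 + (1/2)*(1 - 5*(-266))/(-266) = 1925 + (1/2)*(-1/266)*(1 + 1330) = 1925 + (1/2)*(-1/266)*1331 = 1925 - 1331/532 = 1022769/532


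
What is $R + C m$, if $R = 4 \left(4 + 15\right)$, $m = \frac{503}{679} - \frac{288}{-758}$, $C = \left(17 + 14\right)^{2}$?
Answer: $\frac{296722809}{257341} \approx 1153.0$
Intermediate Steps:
$C = 961$ ($C = 31^{2} = 961$)
$m = \frac{288413}{257341}$ ($m = 503 \cdot \frac{1}{679} - - \frac{144}{379} = \frac{503}{679} + \frac{144}{379} = \frac{288413}{257341} \approx 1.1207$)
$R = 76$ ($R = 4 \cdot 19 = 76$)
$R + C m = 76 + 961 \cdot \frac{288413}{257341} = 76 + \frac{277164893}{257341} = \frac{296722809}{257341}$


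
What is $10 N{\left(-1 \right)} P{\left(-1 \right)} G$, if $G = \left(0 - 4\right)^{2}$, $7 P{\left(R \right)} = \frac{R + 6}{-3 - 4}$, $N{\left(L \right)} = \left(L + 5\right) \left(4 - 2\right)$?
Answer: $- \frac{6400}{49} \approx -130.61$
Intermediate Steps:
$N{\left(L \right)} = 10 + 2 L$ ($N{\left(L \right)} = \left(5 + L\right) 2 = 10 + 2 L$)
$P{\left(R \right)} = - \frac{6}{49} - \frac{R}{49}$ ($P{\left(R \right)} = \frac{\left(R + 6\right) \frac{1}{-3 - 4}}{7} = \frac{\left(6 + R\right) \frac{1}{-7}}{7} = \frac{\left(6 + R\right) \left(- \frac{1}{7}\right)}{7} = \frac{- \frac{6}{7} - \frac{R}{7}}{7} = - \frac{6}{49} - \frac{R}{49}$)
$G = 16$ ($G = \left(-4\right)^{2} = 16$)
$10 N{\left(-1 \right)} P{\left(-1 \right)} G = 10 \left(10 + 2 \left(-1\right)\right) \left(- \frac{6}{49} - - \frac{1}{49}\right) 16 = 10 \left(10 - 2\right) \left(- \frac{6}{49} + \frac{1}{49}\right) 16 = 10 \cdot 8 \left(- \frac{5}{49}\right) 16 = 80 \left(- \frac{5}{49}\right) 16 = \left(- \frac{400}{49}\right) 16 = - \frac{6400}{49}$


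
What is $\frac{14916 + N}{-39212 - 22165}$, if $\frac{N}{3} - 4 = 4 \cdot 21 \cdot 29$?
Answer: $- \frac{7412}{20459} \approx -0.36229$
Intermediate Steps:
$N = 7320$ ($N = 12 + 3 \cdot 4 \cdot 21 \cdot 29 = 12 + 3 \cdot 84 \cdot 29 = 12 + 3 \cdot 2436 = 12 + 7308 = 7320$)
$\frac{14916 + N}{-39212 - 22165} = \frac{14916 + 7320}{-39212 - 22165} = \frac{22236}{-61377} = 22236 \left(- \frac{1}{61377}\right) = - \frac{7412}{20459}$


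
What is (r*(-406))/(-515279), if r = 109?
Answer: 44254/515279 ≈ 0.085884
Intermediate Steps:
(r*(-406))/(-515279) = (109*(-406))/(-515279) = -44254*(-1/515279) = 44254/515279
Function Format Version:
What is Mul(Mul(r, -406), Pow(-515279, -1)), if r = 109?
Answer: Rational(44254, 515279) ≈ 0.085884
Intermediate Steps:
Mul(Mul(r, -406), Pow(-515279, -1)) = Mul(Mul(109, -406), Pow(-515279, -1)) = Mul(-44254, Rational(-1, 515279)) = Rational(44254, 515279)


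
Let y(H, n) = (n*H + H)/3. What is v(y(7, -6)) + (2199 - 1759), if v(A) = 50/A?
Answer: 3050/7 ≈ 435.71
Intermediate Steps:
y(H, n) = H/3 + H*n/3 (y(H, n) = (H*n + H)*(⅓) = (H + H*n)*(⅓) = H/3 + H*n/3)
v(y(7, -6)) + (2199 - 1759) = 50/(((⅓)*7*(1 - 6))) + (2199 - 1759) = 50/(((⅓)*7*(-5))) + 440 = 50/(-35/3) + 440 = 50*(-3/35) + 440 = -30/7 + 440 = 3050/7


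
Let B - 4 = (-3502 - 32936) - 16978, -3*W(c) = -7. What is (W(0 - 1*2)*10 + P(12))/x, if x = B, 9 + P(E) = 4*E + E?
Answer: -223/160236 ≈ -0.0013917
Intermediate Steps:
W(c) = 7/3 (W(c) = -1/3*(-7) = 7/3)
P(E) = -9 + 5*E (P(E) = -9 + (4*E + E) = -9 + 5*E)
B = -53412 (B = 4 + ((-3502 - 32936) - 16978) = 4 + (-36438 - 16978) = 4 - 53416 = -53412)
x = -53412
(W(0 - 1*2)*10 + P(12))/x = ((7/3)*10 + (-9 + 5*12))/(-53412) = (70/3 + (-9 + 60))*(-1/53412) = (70/3 + 51)*(-1/53412) = (223/3)*(-1/53412) = -223/160236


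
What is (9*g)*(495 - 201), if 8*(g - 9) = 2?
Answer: 48951/2 ≈ 24476.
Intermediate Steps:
g = 37/4 (g = 9 + (1/8)*2 = 9 + 1/4 = 37/4 ≈ 9.2500)
(9*g)*(495 - 201) = (9*(37/4))*(495 - 201) = (333/4)*294 = 48951/2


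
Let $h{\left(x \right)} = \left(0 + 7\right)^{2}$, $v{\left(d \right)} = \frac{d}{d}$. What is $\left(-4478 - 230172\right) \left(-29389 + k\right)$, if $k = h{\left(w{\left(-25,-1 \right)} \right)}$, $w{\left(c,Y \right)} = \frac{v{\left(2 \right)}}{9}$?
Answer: $6884631000$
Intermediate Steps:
$v{\left(d \right)} = 1$
$w{\left(c,Y \right)} = \frac{1}{9}$ ($w{\left(c,Y \right)} = 1 \cdot \frac{1}{9} = \frac{1}{9}$)
$h{\left(x \right)} = 49$ ($h{\left(x \right)} = 7^{2} = 49$)
$k = 49$
$\left(-4478 - 230172\right) \left(-29389 + k\right) = \left(-4478 - 230172\right) \left(-29389 + 49\right) = \left(-234650\right) \left(-29340\right) = 6884631000$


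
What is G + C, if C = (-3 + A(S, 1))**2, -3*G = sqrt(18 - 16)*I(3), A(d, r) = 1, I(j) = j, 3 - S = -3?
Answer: 4 - sqrt(2) ≈ 2.5858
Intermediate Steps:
S = 6 (S = 3 - 1*(-3) = 3 + 3 = 6)
G = -sqrt(2) (G = -sqrt(18 - 16)*3/3 = -sqrt(2)*3/3 = -sqrt(2) ≈ -1.4142)
C = 4 (C = (-3 + 1)**2 = (-2)**2 = 4)
G + C = -sqrt(2) + 4 = 4 - sqrt(2)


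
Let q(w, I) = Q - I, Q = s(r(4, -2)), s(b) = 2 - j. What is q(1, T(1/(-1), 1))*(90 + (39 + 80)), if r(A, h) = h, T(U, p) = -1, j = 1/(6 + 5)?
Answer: 608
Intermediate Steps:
j = 1/11 ≈ 0.090909
s(b) = 21/11 (s(b) = 2 - 1*1/11 = 2 - 1/11 = 21/11)
Q = 21/11 ≈ 1.9091
q(w, I) = 21/11 - I
q(1, T(1/(-1), 1))*(90 + (39 + 80)) = (21/11 - 1*(-1))*(90 + (39 + 80)) = (21/11 + 1)*(90 + 119) = (32/11)*209 = 608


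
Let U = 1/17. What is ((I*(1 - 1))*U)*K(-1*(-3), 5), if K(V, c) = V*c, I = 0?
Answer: 0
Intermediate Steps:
U = 1/17 ≈ 0.058824
((I*(1 - 1))*U)*K(-1*(-3), 5) = ((0*(1 - 1))*(1/17))*(-1*(-3)*5) = ((0*0)*(1/17))*(3*5) = (0*(1/17))*15 = 0*15 = 0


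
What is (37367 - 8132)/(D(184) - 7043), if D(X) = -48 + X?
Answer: -29235/6907 ≈ -4.2327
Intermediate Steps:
(37367 - 8132)/(D(184) - 7043) = (37367 - 8132)/((-48 + 184) - 7043) = 29235/(136 - 7043) = 29235/(-6907) = 29235*(-1/6907) = -29235/6907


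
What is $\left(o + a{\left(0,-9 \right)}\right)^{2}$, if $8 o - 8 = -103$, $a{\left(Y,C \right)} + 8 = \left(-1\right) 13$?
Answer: $\frac{69169}{64} \approx 1080.8$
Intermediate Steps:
$a{\left(Y,C \right)} = -21$ ($a{\left(Y,C \right)} = -8 - 13 = -21$)
$o = - \frac{95}{8}$ ($o = 1 + \frac{1}{8} \left(-103\right) = 1 - \frac{103}{8} = - \frac{95}{8} \approx -11.875$)
$\left(o + a{\left(0,-9 \right)}\right)^{2} = \left(- \frac{95}{8} - 21\right)^{2} = \left(- \frac{263}{8}\right)^{2} = \frac{69169}{64}$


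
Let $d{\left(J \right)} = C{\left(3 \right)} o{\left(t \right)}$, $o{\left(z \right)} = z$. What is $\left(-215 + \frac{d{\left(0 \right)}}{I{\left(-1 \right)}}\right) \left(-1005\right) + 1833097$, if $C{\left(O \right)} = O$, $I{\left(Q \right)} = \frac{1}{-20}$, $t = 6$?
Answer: $2410972$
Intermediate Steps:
$I{\left(Q \right)} = - \frac{1}{20}$
$d{\left(J \right)} = 18$ ($d{\left(J \right)} = 3 \cdot 6 = 18$)
$\left(-215 + \frac{d{\left(0 \right)}}{I{\left(-1 \right)}}\right) \left(-1005\right) + 1833097 = \left(-215 + \frac{18}{- \frac{1}{20}}\right) \left(-1005\right) + 1833097 = \left(-215 + 18 \left(-20\right)\right) \left(-1005\right) + 1833097 = \left(-215 - 360\right) \left(-1005\right) + 1833097 = \left(-575\right) \left(-1005\right) + 1833097 = 577875 + 1833097 = 2410972$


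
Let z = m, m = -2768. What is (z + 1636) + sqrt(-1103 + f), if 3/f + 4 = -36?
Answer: -1132 + I*sqrt(441230)/20 ≈ -1132.0 + 33.213*I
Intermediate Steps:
z = -2768
f = -3/40 (f = 3/(-4 - 36) = 3/(-40) = 3*(-1/40) = -3/40 ≈ -0.075000)
(z + 1636) + sqrt(-1103 + f) = (-2768 + 1636) + sqrt(-1103 - 3/40) = -1132 + sqrt(-44123/40) = -1132 + I*sqrt(441230)/20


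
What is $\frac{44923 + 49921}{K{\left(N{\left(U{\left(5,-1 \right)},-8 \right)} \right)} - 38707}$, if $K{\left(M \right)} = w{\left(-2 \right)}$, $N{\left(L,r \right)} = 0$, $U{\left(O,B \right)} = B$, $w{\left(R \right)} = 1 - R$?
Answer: $- \frac{23711}{9676} \approx -2.4505$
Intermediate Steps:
$K{\left(M \right)} = 3$ ($K{\left(M \right)} = 1 - -2 = 1 + 2 = 3$)
$\frac{44923 + 49921}{K{\left(N{\left(U{\left(5,-1 \right)},-8 \right)} \right)} - 38707} = \frac{44923 + 49921}{3 - 38707} = \frac{94844}{-38704} = 94844 \left(- \frac{1}{38704}\right) = - \frac{23711}{9676}$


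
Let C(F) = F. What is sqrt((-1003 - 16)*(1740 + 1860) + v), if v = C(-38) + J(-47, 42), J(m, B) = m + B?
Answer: I*sqrt(3668443) ≈ 1915.3*I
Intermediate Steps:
J(m, B) = B + m
v = -43 (v = -38 + (42 - 47) = -38 - 5 = -43)
sqrt((-1003 - 16)*(1740 + 1860) + v) = sqrt((-1003 - 16)*(1740 + 1860) - 43) = sqrt(-1019*3600 - 43) = sqrt(-3668400 - 43) = sqrt(-3668443) = I*sqrt(3668443)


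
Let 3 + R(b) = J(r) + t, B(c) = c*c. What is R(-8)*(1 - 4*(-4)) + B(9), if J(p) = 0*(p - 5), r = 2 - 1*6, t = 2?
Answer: 64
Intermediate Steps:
r = -4 (r = 2 - 6 = -4)
J(p) = 0 (J(p) = 0*(-5 + p) = 0)
B(c) = c²
R(b) = -1 (R(b) = -3 + (0 + 2) = -3 + 2 = -1)
R(-8)*(1 - 4*(-4)) + B(9) = -(1 - 4*(-4)) + 9² = -(1 + 16) + 81 = -1*17 + 81 = -17 + 81 = 64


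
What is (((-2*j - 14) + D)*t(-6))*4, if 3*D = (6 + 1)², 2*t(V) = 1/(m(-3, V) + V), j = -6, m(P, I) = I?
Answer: -43/18 ≈ -2.3889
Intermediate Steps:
t(V) = 1/(4*V) (t(V) = 1/(2*(V + V)) = 1/(2*((2*V))) = (1/(2*V))/2 = 1/(4*V))
D = 49/3 (D = (6 + 1)²/3 = (⅓)*7² = (⅓)*49 = 49/3 ≈ 16.333)
(((-2*j - 14) + D)*t(-6))*4 = (((-2*(-6) - 14) + 49/3)*((¼)/(-6)))*4 = (((12 - 14) + 49/3)*((¼)*(-⅙)))*4 = ((-2 + 49/3)*(-1/24))*4 = ((43/3)*(-1/24))*4 = -43/72*4 = -43/18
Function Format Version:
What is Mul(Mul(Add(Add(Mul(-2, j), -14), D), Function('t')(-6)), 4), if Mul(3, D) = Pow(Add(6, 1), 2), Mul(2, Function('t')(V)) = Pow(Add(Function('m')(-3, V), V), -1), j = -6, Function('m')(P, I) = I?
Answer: Rational(-43, 18) ≈ -2.3889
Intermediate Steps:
Function('t')(V) = Mul(Rational(1, 4), Pow(V, -1)) (Function('t')(V) = Mul(Rational(1, 2), Pow(Add(V, V), -1)) = Mul(Rational(1, 2), Pow(Mul(2, V), -1)) = Mul(Rational(1, 2), Mul(Rational(1, 2), Pow(V, -1))) = Mul(Rational(1, 4), Pow(V, -1)))
D = Rational(49, 3) (D = Mul(Rational(1, 3), Pow(Add(6, 1), 2)) = Mul(Rational(1, 3), Pow(7, 2)) = Mul(Rational(1, 3), 49) = Rational(49, 3) ≈ 16.333)
Mul(Mul(Add(Add(Mul(-2, j), -14), D), Function('t')(-6)), 4) = Mul(Mul(Add(Add(Mul(-2, -6), -14), Rational(49, 3)), Mul(Rational(1, 4), Pow(-6, -1))), 4) = Mul(Mul(Add(Add(12, -14), Rational(49, 3)), Mul(Rational(1, 4), Rational(-1, 6))), 4) = Mul(Mul(Add(-2, Rational(49, 3)), Rational(-1, 24)), 4) = Mul(Mul(Rational(43, 3), Rational(-1, 24)), 4) = Mul(Rational(-43, 72), 4) = Rational(-43, 18)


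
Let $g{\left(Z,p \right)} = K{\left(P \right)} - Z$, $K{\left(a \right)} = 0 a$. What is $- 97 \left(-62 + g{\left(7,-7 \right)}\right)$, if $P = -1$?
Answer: $6693$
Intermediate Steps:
$K{\left(a \right)} = 0$
$g{\left(Z,p \right)} = - Z$ ($g{\left(Z,p \right)} = 0 - Z = - Z$)
$- 97 \left(-62 + g{\left(7,-7 \right)}\right) = - 97 \left(-62 - 7\right) = \left(-97\right) \left(-69\right) = 6693$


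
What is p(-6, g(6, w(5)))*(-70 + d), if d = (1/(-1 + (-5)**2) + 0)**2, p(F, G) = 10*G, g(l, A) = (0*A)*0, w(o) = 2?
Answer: 0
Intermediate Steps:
g(l, A) = 0 (g(l, A) = 0*0 = 0)
d = 1/576 (d = (1/(-1 + 25) + 0)**2 = (1/24 + 0)**2 = (1/24)**2 = 1/576 ≈ 0.0017361)
p(-6, g(6, w(5)))*(-70 + d) = (10*0)*(-70 + 1/576) = 0*(-40319/576) = 0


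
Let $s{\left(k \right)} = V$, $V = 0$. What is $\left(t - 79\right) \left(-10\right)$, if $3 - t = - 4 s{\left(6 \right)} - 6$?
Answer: $700$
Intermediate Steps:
$s{\left(k \right)} = 0$
$t = 9$ ($t = 3 - \left(\left(-4\right) 0 - 6\right) = 3 - \left(0 - 6\right) = 3 - -6 = 3 + 6 = 9$)
$\left(t - 79\right) \left(-10\right) = \left(9 - 79\right) \left(-10\right) = \left(-70\right) \left(-10\right) = 700$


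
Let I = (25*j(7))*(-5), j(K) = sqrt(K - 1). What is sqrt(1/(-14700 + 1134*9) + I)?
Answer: sqrt(-4494 - 2524504500*sqrt(6))/4494 ≈ 17.498*I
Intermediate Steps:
j(K) = sqrt(-1 + K)
I = -125*sqrt(6) (I = (25*sqrt(-1 + 7))*(-5) = (25*sqrt(6))*(-5) = -125*sqrt(6) ≈ -306.19)
sqrt(1/(-14700 + 1134*9) + I) = sqrt(1/(-14700 + 1134*9) - 125*sqrt(6)) = sqrt(1/(-14700 + 10206) - 125*sqrt(6)) = sqrt(1/(-4494) - 125*sqrt(6)) = sqrt(-1/4494 - 125*sqrt(6))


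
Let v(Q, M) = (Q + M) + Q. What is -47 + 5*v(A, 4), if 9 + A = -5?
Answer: -167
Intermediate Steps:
A = -14 (A = -9 - 5 = -14)
v(Q, M) = M + 2*Q (v(Q, M) = (M + Q) + Q = M + 2*Q)
-47 + 5*v(A, 4) = -47 + 5*(4 + 2*(-14)) = -47 + 5*(4 - 28) = -47 + 5*(-24) = -47 - 120 = -167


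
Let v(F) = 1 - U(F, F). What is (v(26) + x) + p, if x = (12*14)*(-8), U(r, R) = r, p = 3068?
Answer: 1699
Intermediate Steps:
v(F) = 1 - F
x = -1344 (x = 168*(-8) = -1344)
(v(26) + x) + p = ((1 - 1*26) - 1344) + 3068 = ((1 - 26) - 1344) + 3068 = (-25 - 1344) + 3068 = -1369 + 3068 = 1699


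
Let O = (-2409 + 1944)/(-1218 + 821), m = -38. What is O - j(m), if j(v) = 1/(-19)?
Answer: 9232/7543 ≈ 1.2239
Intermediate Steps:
j(v) = -1/19
O = 465/397 (O = -465/(-397) = -465*(-1/397) = 465/397 ≈ 1.1713)
O - j(m) = 465/397 - 1*(-1/19) = 465/397 + 1/19 = 9232/7543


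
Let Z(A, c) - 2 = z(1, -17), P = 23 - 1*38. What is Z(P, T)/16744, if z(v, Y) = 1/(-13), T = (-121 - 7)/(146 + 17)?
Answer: 25/217672 ≈ 0.00011485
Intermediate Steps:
P = -15 (P = 23 - 38 = -15)
T = -128/163 ≈ -0.78528
z(v, Y) = -1/13
Z(A, c) = 25/13 (Z(A, c) = 2 - 1/13 = 25/13)
Z(P, T)/16744 = (25/13)/16744 = (25/13)*(1/16744) = 25/217672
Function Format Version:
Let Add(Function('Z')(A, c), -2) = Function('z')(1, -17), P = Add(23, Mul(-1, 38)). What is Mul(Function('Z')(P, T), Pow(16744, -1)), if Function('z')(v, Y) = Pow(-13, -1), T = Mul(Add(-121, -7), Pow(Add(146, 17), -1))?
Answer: Rational(25, 217672) ≈ 0.00011485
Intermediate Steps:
P = -15 (P = Add(23, -38) = -15)
T = Rational(-128, 163) (T = Mul(-128, Pow(163, -1)) = Mul(-128, Rational(1, 163)) = Rational(-128, 163) ≈ -0.78528)
Function('z')(v, Y) = Rational(-1, 13)
Function('Z')(A, c) = Rational(25, 13) (Function('Z')(A, c) = Add(2, Rational(-1, 13)) = Rational(25, 13))
Mul(Function('Z')(P, T), Pow(16744, -1)) = Mul(Rational(25, 13), Pow(16744, -1)) = Mul(Rational(25, 13), Rational(1, 16744)) = Rational(25, 217672)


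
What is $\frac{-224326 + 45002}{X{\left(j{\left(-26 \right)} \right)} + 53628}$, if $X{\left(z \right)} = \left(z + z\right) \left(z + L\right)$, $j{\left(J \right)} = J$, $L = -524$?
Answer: $- \frac{44831}{20557} \approx -2.1808$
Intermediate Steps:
$X{\left(z \right)} = 2 z \left(-524 + z\right)$ ($X{\left(z \right)} = \left(z + z\right) \left(z - 524\right) = 2 z \left(-524 + z\right)$)
$\frac{-224326 + 45002}{X{\left(j{\left(-26 \right)} \right)} + 53628} = \frac{-224326 + 45002}{2 \left(-26\right) \left(-524 - 26\right) + 53628} = - \frac{179324}{2 \left(-26\right) \left(-550\right) + 53628} = - \frac{179324}{28600 + 53628} = - \frac{179324}{82228} = \left(-179324\right) \frac{1}{82228} = - \frac{44831}{20557}$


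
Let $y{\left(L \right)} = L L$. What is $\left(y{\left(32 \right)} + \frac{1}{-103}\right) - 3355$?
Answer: $- \frac{240094}{103} \approx -2331.0$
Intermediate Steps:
$y{\left(L \right)} = L^{2}$
$\left(y{\left(32 \right)} + \frac{1}{-103}\right) - 3355 = \left(32^{2} + \frac{1}{-103}\right) - 3355 = \left(1024 - \frac{1}{103}\right) - 3355 = \frac{105471}{103} - 3355 = - \frac{240094}{103}$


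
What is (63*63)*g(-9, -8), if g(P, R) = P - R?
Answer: -3969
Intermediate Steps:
(63*63)*g(-9, -8) = (63*63)*(-9 - 1*(-8)) = 3969*(-9 + 8) = 3969*(-1) = -3969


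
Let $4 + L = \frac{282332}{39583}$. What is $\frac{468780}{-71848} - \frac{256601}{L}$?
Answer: $- \frac{91227618826723}{1113644000} \approx -81918.0$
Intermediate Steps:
$L = \frac{124000}{39583}$ ($L = -4 + \frac{282332}{39583} = \frac{124000}{39583} \approx 3.1327$)
$\frac{468780}{-71848} - \frac{256601}{L} = \frac{468780}{-71848} - \frac{256601}{\frac{124000}{39583}} = 468780 \left(- \frac{1}{71848}\right) - \frac{10157037383}{124000} = - \frac{117195}{17962} - \frac{10157037383}{124000} = - \frac{91227618826723}{1113644000}$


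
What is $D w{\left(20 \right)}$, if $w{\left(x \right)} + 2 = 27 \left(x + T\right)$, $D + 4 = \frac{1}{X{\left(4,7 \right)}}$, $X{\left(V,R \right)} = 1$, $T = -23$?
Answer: $249$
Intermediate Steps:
$D = -3$ ($D = -4 + 1^{-1} = -4 + 1 = -3$)
$w{\left(x \right)} = -623 + 27 x$ ($w{\left(x \right)} = -2 + 27 \left(x - 23\right) = -2 + 27 \left(-23 + x\right) = -2 + \left(-621 + 27 x\right) = -623 + 27 x$)
$D w{\left(20 \right)} = - 3 \left(-623 + 27 \cdot 20\right) = - 3 \left(-623 + 540\right) = \left(-3\right) \left(-83\right) = 249$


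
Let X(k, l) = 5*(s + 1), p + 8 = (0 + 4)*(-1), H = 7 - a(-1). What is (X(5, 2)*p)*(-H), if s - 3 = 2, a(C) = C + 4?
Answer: 1440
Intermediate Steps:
a(C) = 4 + C
H = 4 (H = 7 - (4 - 1) = 7 - 1*3 = 7 - 3 = 4)
s = 5 (s = 3 + 2 = 5)
p = -12 (p = -8 + (0 + 4)*(-1) = -8 + 4*(-1) = -8 - 4 = -12)
X(k, l) = 30 (X(k, l) = 5*(5 + 1) = 5*6 = 30)
(X(5, 2)*p)*(-H) = (30*(-12))*(-1*4) = -360*(-4) = 1440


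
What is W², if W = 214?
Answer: 45796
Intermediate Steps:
W² = 214² = 45796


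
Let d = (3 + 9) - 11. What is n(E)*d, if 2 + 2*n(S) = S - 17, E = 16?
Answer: -3/2 ≈ -1.5000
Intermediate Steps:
n(S) = -19/2 + S/2 (n(S) = -1 + (S - 17)/2 = -1 + (-17 + S)/2 = -1 + (-17/2 + S/2) = -19/2 + S/2)
d = 1 (d = 12 - 11 = 1)
n(E)*d = (-19/2 + (½)*16)*1 = (-19/2 + 8)*1 = -3/2*1 = -3/2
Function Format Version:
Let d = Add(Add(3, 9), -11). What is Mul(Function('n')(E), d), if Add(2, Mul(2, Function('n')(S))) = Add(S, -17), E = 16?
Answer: Rational(-3, 2) ≈ -1.5000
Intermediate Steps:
Function('n')(S) = Add(Rational(-19, 2), Mul(Rational(1, 2), S)) (Function('n')(S) = Add(-1, Mul(Rational(1, 2), Add(S, -17))) = Add(-1, Mul(Rational(1, 2), Add(-17, S))) = Add(-1, Add(Rational(-17, 2), Mul(Rational(1, 2), S))) = Add(Rational(-19, 2), Mul(Rational(1, 2), S)))
d = 1 (d = Add(12, -11) = 1)
Mul(Function('n')(E), d) = Mul(Add(Rational(-19, 2), Mul(Rational(1, 2), 16)), 1) = Mul(Add(Rational(-19, 2), 8), 1) = Mul(Rational(-3, 2), 1) = Rational(-3, 2)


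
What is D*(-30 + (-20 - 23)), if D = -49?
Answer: 3577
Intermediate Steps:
D*(-30 + (-20 - 23)) = -49*(-30 + (-20 - 23)) = -49*(-30 - 43) = -49*(-73) = 3577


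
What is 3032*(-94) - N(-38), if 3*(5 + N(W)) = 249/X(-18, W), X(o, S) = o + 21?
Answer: -855092/3 ≈ -2.8503e+5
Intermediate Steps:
X(o, S) = 21 + o
N(W) = 68/3 (N(W) = -5 + (249/(21 - 18))/3 = -5 + (249/3)/3 = -5 + (249*(⅓))/3 = -5 + (⅓)*83 = -5 + 83/3 = 68/3)
3032*(-94) - N(-38) = 3032*(-94) - 1*68/3 = -285008 - 68/3 = -855092/3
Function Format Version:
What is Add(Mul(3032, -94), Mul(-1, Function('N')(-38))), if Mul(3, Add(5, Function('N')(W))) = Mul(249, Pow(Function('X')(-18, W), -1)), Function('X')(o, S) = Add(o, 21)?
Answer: Rational(-855092, 3) ≈ -2.8503e+5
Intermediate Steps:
Function('X')(o, S) = Add(21, o)
Function('N')(W) = Rational(68, 3) (Function('N')(W) = Add(-5, Mul(Rational(1, 3), Mul(249, Pow(Add(21, -18), -1)))) = Add(-5, Mul(Rational(1, 3), Mul(249, Pow(3, -1)))) = Add(-5, Mul(Rational(1, 3), Mul(249, Rational(1, 3)))) = Add(-5, Mul(Rational(1, 3), 83)) = Add(-5, Rational(83, 3)) = Rational(68, 3))
Add(Mul(3032, -94), Mul(-1, Function('N')(-38))) = Add(Mul(3032, -94), Mul(-1, Rational(68, 3))) = Add(-285008, Rational(-68, 3)) = Rational(-855092, 3)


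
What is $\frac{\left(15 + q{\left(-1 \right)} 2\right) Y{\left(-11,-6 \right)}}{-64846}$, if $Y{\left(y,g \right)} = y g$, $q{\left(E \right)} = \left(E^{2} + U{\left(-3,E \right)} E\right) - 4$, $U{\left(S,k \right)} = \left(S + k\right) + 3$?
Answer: $- \frac{363}{32423} \approx -0.011196$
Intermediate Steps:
$U{\left(S,k \right)} = 3 + S + k$
$q{\left(E \right)} = -4 + 2 E^{2}$ ($q{\left(E \right)} = \left(E^{2} + \left(3 - 3 + E\right) E\right) - 4 = \left(E^{2} + E E\right) - 4 = \left(E^{2} + E^{2}\right) - 4 = 2 E^{2} - 4 = -4 + 2 E^{2}$)
$Y{\left(y,g \right)} = g y$
$\frac{\left(15 + q{\left(-1 \right)} 2\right) Y{\left(-11,-6 \right)}}{-64846} = \frac{\left(15 + \left(-4 + 2 \left(-1\right)^{2}\right) 2\right) \left(\left(-6\right) \left(-11\right)\right)}{-64846} = \left(15 + \left(-4 + 2 \cdot 1\right) 2\right) 66 \left(- \frac{1}{64846}\right) = \left(15 + \left(-4 + 2\right) 2\right) 66 \left(- \frac{1}{64846}\right) = \left(15 - 4\right) 66 \left(- \frac{1}{64846}\right) = 11 \cdot 66 \left(- \frac{1}{64846}\right) = 726 \left(- \frac{1}{64846}\right) = - \frac{363}{32423}$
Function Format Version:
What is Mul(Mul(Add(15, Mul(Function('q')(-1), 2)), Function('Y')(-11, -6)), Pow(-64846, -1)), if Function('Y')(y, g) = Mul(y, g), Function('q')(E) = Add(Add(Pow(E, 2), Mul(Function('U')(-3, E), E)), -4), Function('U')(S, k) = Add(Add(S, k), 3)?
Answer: Rational(-363, 32423) ≈ -0.011196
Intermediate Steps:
Function('U')(S, k) = Add(3, S, k)
Function('q')(E) = Add(-4, Mul(2, Pow(E, 2))) (Function('q')(E) = Add(Add(Pow(E, 2), Mul(Add(3, -3, E), E)), -4) = Add(Add(Pow(E, 2), Mul(E, E)), -4) = Add(Add(Pow(E, 2), Pow(E, 2)), -4) = Add(Mul(2, Pow(E, 2)), -4) = Add(-4, Mul(2, Pow(E, 2))))
Function('Y')(y, g) = Mul(g, y)
Mul(Mul(Add(15, Mul(Function('q')(-1), 2)), Function('Y')(-11, -6)), Pow(-64846, -1)) = Mul(Mul(Add(15, Mul(Add(-4, Mul(2, Pow(-1, 2))), 2)), Mul(-6, -11)), Pow(-64846, -1)) = Mul(Mul(Add(15, Mul(Add(-4, Mul(2, 1)), 2)), 66), Rational(-1, 64846)) = Mul(Mul(Add(15, Mul(Add(-4, 2), 2)), 66), Rational(-1, 64846)) = Mul(Mul(Add(15, Mul(-2, 2)), 66), Rational(-1, 64846)) = Mul(Mul(Add(15, -4), 66), Rational(-1, 64846)) = Mul(Mul(11, 66), Rational(-1, 64846)) = Mul(726, Rational(-1, 64846)) = Rational(-363, 32423)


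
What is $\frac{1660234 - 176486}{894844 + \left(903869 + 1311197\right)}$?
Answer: $\frac{741874}{1554955} \approx 0.4771$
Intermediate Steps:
$\frac{1660234 - 176486}{894844 + \left(903869 + 1311197\right)} = \frac{1483748}{894844 + 2215066} = \frac{1483748}{3109910} = 1483748 \cdot \frac{1}{3109910} = \frac{741874}{1554955}$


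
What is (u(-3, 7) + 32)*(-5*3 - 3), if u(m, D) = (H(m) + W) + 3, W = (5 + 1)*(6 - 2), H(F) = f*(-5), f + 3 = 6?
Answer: -792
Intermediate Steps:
f = 3 (f = -3 + 6 = 3)
H(F) = -15 (H(F) = 3*(-5) = -15)
W = 24 (W = 6*4 = 24)
u(m, D) = 12 (u(m, D) = (-15 + 24) + 3 = 9 + 3 = 12)
(u(-3, 7) + 32)*(-5*3 - 3) = (12 + 32)*(-5*3 - 3) = 44*(-15 - 3) = 44*(-18) = -792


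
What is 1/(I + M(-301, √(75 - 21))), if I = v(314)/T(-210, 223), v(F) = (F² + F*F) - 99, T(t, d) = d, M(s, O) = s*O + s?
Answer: -14491655/113202322033 - 44905287*√6/226404644066 ≈ -0.00061385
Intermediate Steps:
M(s, O) = s + O*s (M(s, O) = O*s + s = s + O*s)
v(F) = -99 + 2*F² (v(F) = (F² + F²) - 99 = 2*F² - 99 = -99 + 2*F²)
I = 197093/223 (I = (-99 + 2*314²)/223 = (-99 + 2*98596)*(1/223) = (-99 + 197192)*(1/223) = 197093*(1/223) = 197093/223 ≈ 883.83)
1/(I + M(-301, √(75 - 21))) = 1/(197093/223 - 301*(1 + √(75 - 21))) = 1/(197093/223 - 301*(1 + √54)) = 1/(197093/223 - 301*(1 + 3*√6)) = 1/(197093/223 + (-301 - 903*√6)) = 1/(129970/223 - 903*√6)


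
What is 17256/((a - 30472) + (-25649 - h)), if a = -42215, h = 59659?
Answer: -5752/52665 ≈ -0.10922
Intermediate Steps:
17256/((a - 30472) + (-25649 - h)) = 17256/((-42215 - 30472) + (-25649 - 1*59659)) = 17256/(-72687 + (-25649 - 59659)) = 17256/(-72687 - 85308) = 17256/(-157995) = 17256*(-1/157995) = -5752/52665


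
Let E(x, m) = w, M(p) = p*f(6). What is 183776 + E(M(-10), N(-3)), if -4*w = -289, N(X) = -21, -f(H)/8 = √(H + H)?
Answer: 735393/4 ≈ 1.8385e+5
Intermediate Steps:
f(H) = -8*√2*√H (f(H) = -8*√(H + H) = -8*√2*√H)
w = 289/4 (w = -¼*(-289) = 289/4 ≈ 72.250)
M(p) = -16*p*√3 (M(p) = p*(-8*√2*√6) = p*(-16*√3) = -16*p*√3)
E(x, m) = 289/4
183776 + E(M(-10), N(-3)) = 183776 + 289/4 = 735393/4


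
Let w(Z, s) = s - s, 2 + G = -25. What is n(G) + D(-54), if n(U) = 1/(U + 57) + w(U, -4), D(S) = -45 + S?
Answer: -2969/30 ≈ -98.967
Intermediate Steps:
G = -27 (G = -2 - 25 = -27)
w(Z, s) = 0
n(U) = 1/(57 + U) (n(U) = 1/(U + 57) + 0 = 1/(57 + U) + 0 = 1/(57 + U))
n(G) + D(-54) = 1/(57 - 27) + (-45 - 54) = 1/30 - 99 = -2969/30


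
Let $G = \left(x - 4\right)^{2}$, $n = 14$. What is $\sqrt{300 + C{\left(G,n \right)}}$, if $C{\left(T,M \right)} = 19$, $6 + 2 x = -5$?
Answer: $\sqrt{319} \approx 17.861$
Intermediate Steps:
$x = - \frac{11}{2}$ ($x = -3 + \frac{1}{2} \left(-5\right) = -3 - \frac{5}{2} = - \frac{11}{2} \approx -5.5$)
$G = \frac{361}{4}$ ($G = \left(- \frac{11}{2} - 4\right)^{2} = \left(- \frac{19}{2}\right)^{2} = \frac{361}{4} \approx 90.25$)
$\sqrt{300 + C{\left(G,n \right)}} = \sqrt{300 + 19} = \sqrt{319}$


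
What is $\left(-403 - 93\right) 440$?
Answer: $-218240$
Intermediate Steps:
$\left(-403 - 93\right) 440 = \left(-496\right) 440 = -218240$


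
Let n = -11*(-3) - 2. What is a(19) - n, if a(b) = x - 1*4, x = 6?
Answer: -29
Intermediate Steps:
a(b) = 2 (a(b) = 6 - 1*4 = 6 - 4 = 2)
n = 31 (n = 33 - 2 = 31)
a(19) - n = 2 - 1*31 = 2 - 31 = -29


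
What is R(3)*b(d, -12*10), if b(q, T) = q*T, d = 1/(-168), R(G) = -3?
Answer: -15/7 ≈ -2.1429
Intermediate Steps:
d = -1/168 ≈ -0.0059524
b(q, T) = T*q
R(3)*b(d, -12*10) = -3*(-12*10)*(-1)/168 = -(-360)*(-1)/168 = -3*5/7 = -15/7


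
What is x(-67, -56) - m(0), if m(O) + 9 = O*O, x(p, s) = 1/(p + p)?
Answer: 1205/134 ≈ 8.9925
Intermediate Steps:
x(p, s) = 1/(2*p)
m(O) = -9 + O² (m(O) = -9 + O*O = -9 + O²)
x(-67, -56) - m(0) = (½)/(-67) - (-9 + 0²) = (½)*(-1/67) - (-9 + 0) = -1/134 - 1*(-9) = -1/134 + 9 = 1205/134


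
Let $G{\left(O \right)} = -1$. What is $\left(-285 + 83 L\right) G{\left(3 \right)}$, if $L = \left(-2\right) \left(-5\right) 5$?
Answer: $-3865$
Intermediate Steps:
$L = 50$ ($L = 10 \cdot 5 = 50$)
$\left(-285 + 83 L\right) G{\left(3 \right)} = \left(-285 + 83 \cdot 50\right) \left(-1\right) = \left(-285 + 4150\right) \left(-1\right) = 3865 \left(-1\right) = -3865$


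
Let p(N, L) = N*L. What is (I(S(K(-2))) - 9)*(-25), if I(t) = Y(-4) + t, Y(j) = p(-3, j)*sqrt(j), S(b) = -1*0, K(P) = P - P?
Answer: 225 - 600*I ≈ 225.0 - 600.0*I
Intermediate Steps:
K(P) = 0
S(b) = 0
p(N, L) = L*N
Y(j) = -3*j**(3/2) (Y(j) = (j*(-3))*sqrt(j) = (-3*j)*sqrt(j) = -3*j**(3/2))
I(t) = t + 24*I (I(t) = -(-24)*I + t = 24*I + t = t + 24*I)
(I(S(K(-2))) - 9)*(-25) = ((0 + 24*I) - 9)*(-25) = (24*I - 9)*(-25) = (-9 + 24*I)*(-25) = 225 - 600*I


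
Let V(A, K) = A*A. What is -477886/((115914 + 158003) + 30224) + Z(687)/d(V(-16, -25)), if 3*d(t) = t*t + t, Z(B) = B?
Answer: -30814241111/20010044672 ≈ -1.5399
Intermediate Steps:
V(A, K) = A²
d(t) = t/3 + t²/3 (d(t) = (t*t + t)/3 = (t² + t)/3 = (t + t²)/3 = t/3 + t²/3)
-477886/((115914 + 158003) + 30224) + Z(687)/d(V(-16, -25)) = -477886/((115914 + 158003) + 30224) + 687/(((⅓)*(-16)²*(1 + (-16)²))) = -477886/(273917 + 30224) + 687/(((⅓)*256*(1 + 256))) = -477886/304141 + 687/(((⅓)*256*257)) = -477886*1/304141 + 687/(65792/3) = -477886/304141 + 687*(3/65792) = -477886/304141 + 2061/65792 = -30814241111/20010044672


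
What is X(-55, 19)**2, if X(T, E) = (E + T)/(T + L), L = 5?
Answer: 324/625 ≈ 0.51840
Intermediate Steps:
X(T, E) = (E + T)/(5 + T) (X(T, E) = (E + T)/(T + 5) = (E + T)/(5 + T))
X(-55, 19)**2 = ((19 - 55)/(5 - 55))**2 = (-36/(-50))**2 = (-1/50*(-36))**2 = (18/25)**2 = 324/625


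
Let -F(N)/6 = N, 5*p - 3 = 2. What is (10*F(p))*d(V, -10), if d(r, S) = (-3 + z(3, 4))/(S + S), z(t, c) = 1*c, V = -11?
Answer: 3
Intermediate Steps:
p = 1 (p = ⅗ + (⅕)*2 = ⅗ + ⅖ = 1)
F(N) = -6*N
z(t, c) = c
d(r, S) = 1/(2*S) (d(r, S) = (-3 + 4)/(S + S) = 1/(2*S))
(10*F(p))*d(V, -10) = (10*(-6*1))*((½)/(-10)) = (10*(-6))*((½)*(-⅒)) = -60*(-1/20) = 3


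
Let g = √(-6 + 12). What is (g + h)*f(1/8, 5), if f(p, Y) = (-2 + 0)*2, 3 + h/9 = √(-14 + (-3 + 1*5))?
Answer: 108 - 4*√6 - 72*I*√3 ≈ 98.202 - 124.71*I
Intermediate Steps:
h = -27 + 18*I*√3 (h = -27 + 9*√(-14 + (-3 + 1*5)) = -27 + 9*√(-14 + (-3 + 5)) = -27 + 9*√(-14 + 2) = -27 + 9*√(-12) = -27 + 9*(2*I*√3) = -27 + 18*I*√3 ≈ -27.0 + 31.177*I)
f(p, Y) = -4 (f(p, Y) = -2*2 = -4)
g = √6 ≈ 2.4495
(g + h)*f(1/8, 5) = (√6 + (-27 + 18*I*√3))*(-4) = (-27 + √6 + 18*I*√3)*(-4) = 108 - 4*√6 - 72*I*√3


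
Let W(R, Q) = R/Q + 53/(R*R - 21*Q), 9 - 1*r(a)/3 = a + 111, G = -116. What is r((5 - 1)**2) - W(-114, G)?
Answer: -158866261/447528 ≈ -354.99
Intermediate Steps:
r(a) = -306 - 3*a (r(a) = 27 - 3*(a + 111) = 27 - 3*(111 + a) = 27 + (-333 - 3*a) = -306 - 3*a)
W(R, Q) = 53/(R**2 - 21*Q) + R/Q (W(R, Q) = R/Q + 53/(R**2 - 21*Q) = 53/(R**2 - 21*Q) + R/Q)
r((5 - 1)**2) - W(-114, G) = (-306 - 3*(5 - 1)**2) - (-1*(-114)**3 - 53*(-116) + 21*(-116)*(-114))/((-116)*(-1*(-114)**2 + 21*(-116))) = (-306 - 3*4**2) - (-1)*(-1*(-1481544) + 6148 + 277704)/(116*(-1*12996 - 2436)) = (-306 - 3*16) - (-1)*(1481544 + 6148 + 277704)/(116*(-12996 - 2436)) = (-306 - 48) - (-1)*1765396/(116*(-15432)) = -354 - (-1)*(-1)*1765396/(116*15432) = -354 - 1*441349/447528 = -354 - 441349/447528 = -158866261/447528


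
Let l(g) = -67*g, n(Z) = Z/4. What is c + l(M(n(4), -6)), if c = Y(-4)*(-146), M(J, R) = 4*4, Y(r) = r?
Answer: -488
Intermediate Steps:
n(Z) = Z/4 (n(Z) = Z*(1/4) = Z/4)
M(J, R) = 16
c = 584 (c = -4*(-146) = 584)
c + l(M(n(4), -6)) = 584 - 67*16 = 584 - 1072 = -488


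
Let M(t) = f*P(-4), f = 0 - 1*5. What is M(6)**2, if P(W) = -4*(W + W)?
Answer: 25600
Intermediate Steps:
f = -5 (f = 0 - 5 = -5)
P(W) = -8*W
M(t) = -160 (M(t) = -(-40)*(-4) = -5*32 = -160)
M(6)**2 = (-160)**2 = 25600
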